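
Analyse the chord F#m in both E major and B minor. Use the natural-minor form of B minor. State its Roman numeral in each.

ii in E major; v in B minor

The scale of E major is E F# G# A B C# D#; F# is degree 2, and the triad built there (F#-A-C#) is minor, so it is ii.
The scale of B minor (natural minor) is B C# D E F# G A; F# is degree 5, and the triad built there (F#-A-C#) is minor, so it is v.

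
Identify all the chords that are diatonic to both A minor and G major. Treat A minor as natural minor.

Triads in A minor (natural minor): Am (i), Bdim (ii°), C (III), Dm (iv), Em (v), F (VI), G (VII).
Triads in G major: G (I), Am (ii), Bm (iii), C (IV), D (V), Em (vi), F#dim (vii°).
Shared triads with their functions: Am (i in A minor, ii in G major); C (III in A minor, IV in G major); Em (v in A minor, vi in G major); G (VII in A minor, I in G major).

Am, C, Em, G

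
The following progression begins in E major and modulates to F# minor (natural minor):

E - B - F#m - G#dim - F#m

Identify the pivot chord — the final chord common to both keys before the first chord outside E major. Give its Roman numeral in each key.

Chords diatonic to E major: E, F#m, G#m, A, B, C#m, D#dim.
Reading the progression, the first chord not in that set is G#dim, so the modulation leaves E major there.
The chord immediately before G#dim is F#m, which is diatonic to both keys: ii in E major and i in F# minor.

F#m — ii in E major, i in F# minor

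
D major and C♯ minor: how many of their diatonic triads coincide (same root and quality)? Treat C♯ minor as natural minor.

Diatonic triads of D major: D (I), Em (ii), F♯m (iii), G (IV), A (V), Bm (vi), C♯dim (vii°).
Diatonic triads of C♯ minor (natural minor): C♯m (i), D♯dim (ii°), E (III), F♯m (iv), G♯m (v), A (VI), B (VII).
Matching root and quality in both lists: F♯m, A.
That gives 2 common triads.

2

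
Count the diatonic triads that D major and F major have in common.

Diatonic triads of D major: D (I), Em (ii), F#m (iii), G (IV), A (V), Bm (vi), C#dim (vii°).
Diatonic triads of F major: F (I), Gm (ii), Am (iii), Bb (IV), C (V), Dm (vi), Edim (vii°).
No triad has the same root and quality in both keys.

0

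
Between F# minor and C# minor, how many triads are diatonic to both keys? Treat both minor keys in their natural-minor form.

4

Diatonic triads of F# minor (natural minor): F# minor (i), G# diminished (ii°), A major (III), B minor (iv), C# minor (v), D major (VI), E major (VII).
Diatonic triads of C# minor (natural minor): C# minor (i), D# diminished (ii°), E major (III), F# minor (iv), G# minor (v), A major (VI), B major (VII).
Matching root and quality in both lists: F# minor, A major, C# minor, E major.
That gives 4 common triads.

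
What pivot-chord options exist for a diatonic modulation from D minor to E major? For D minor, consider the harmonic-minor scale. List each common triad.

Triads in D minor (harmonic minor): Dm (i), Edim (ii°), Faug (III+), Gm (iv), A (V), Bb (VI), C#dim (vii°).
Triads in E major: E (I), F#m (ii), G#m (iii), A (IV), B (V), C#m (vi), D#dim (vii°).
Shared triads with their functions: A (V in D minor, IV in E major).

A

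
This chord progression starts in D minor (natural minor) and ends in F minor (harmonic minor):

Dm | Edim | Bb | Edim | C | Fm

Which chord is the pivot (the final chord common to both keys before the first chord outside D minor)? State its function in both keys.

Chords diatonic to D minor: Dm, Edim, F, Gm, Am, Bb, C.
Reading the progression, the first chord not in that set is Fm, so the modulation leaves D minor there.
The chord immediately before Fm is C, which is diatonic to both keys: VII in D minor and V in F minor.

C — VII in D minor, V in F minor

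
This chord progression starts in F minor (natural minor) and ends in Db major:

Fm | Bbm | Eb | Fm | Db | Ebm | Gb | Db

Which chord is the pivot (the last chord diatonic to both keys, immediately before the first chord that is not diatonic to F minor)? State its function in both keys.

Chords diatonic to F minor: Fm, Gdim, Ab, Bbm, Cm, Db, Eb.
Reading the progression, the first chord not in that set is Ebm, so the modulation leaves F minor there.
The chord immediately before Ebm is Db, which is diatonic to both keys: VI in F minor and I in Db major.

Db — VI in F minor, I in Db major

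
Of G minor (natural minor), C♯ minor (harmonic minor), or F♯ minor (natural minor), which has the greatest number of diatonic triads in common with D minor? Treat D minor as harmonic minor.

G minor

Triads of D minor (harmonic minor): D minor (i), E diminished (ii°), F augmented (III+), G minor (iv), A major (V), B♭ major (VI), C♯ diminished (vii°).
G minor (natural minor) shares 3: Dm, Gm, B♭.
C♯ minor (harmonic minor) shares 1: A.
F♯ minor (natural minor) shares 1: A.
The most common triads (3) are shared with G minor.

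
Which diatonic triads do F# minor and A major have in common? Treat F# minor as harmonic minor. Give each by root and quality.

F#m, G#dim, Bm, D

Triads in F# minor (harmonic minor): F# minor (i), G# diminished (ii°), A augmented (III+), B minor (iv), C# major (V), D major (VI), E# diminished (vii°).
Triads in A major: A major (I), B minor (ii), C# minor (iii), D major (IV), E major (V), F# minor (vi), G# diminished (vii°).
Shared triads with their functions: F# minor (i in F# minor, vi in A major); G# diminished (ii° in F# minor, vii° in A major); B minor (iv in F# minor, ii in A major); D major (VI in F# minor, IV in A major).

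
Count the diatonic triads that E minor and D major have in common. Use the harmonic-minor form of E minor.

Diatonic triads of E minor (harmonic minor): E minor (i), F# diminished (ii°), G augmented (III+), A minor (iv), B major (V), C major (VI), D# diminished (vii°).
Diatonic triads of D major: D major (I), E minor (ii), F# minor (iii), G major (IV), A major (V), B minor (vi), C# diminished (vii°).
Matching root and quality in both lists: E minor.
That gives 1 common triad.

1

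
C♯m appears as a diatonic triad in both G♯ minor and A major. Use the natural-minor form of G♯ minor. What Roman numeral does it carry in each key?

The scale of G♯ minor (natural minor) is G♯ A♯ B C♯ D♯ E F♯; C♯ is degree 4, and the triad built there (C♯-E-G♯) is minor, so it is iv.
The scale of A major is A B C♯ D E F♯ G♯; C♯ is degree 3, and the triad built there (C♯-E-G♯) is minor, so it is iii.

iv in G♯ minor; iii in A major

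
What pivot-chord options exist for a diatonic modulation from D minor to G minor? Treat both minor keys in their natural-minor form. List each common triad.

Triads in D minor (natural minor): Dm (i), Edim (ii°), F (III), Gm (iv), Am (v), Bb (VI), C (VII).
Triads in G minor (natural minor): Gm (i), Adim (ii°), Bb (III), Cm (iv), Dm (v), Eb (VI), F (VII).
Shared triads with their functions: Dm (i in D minor, v in G minor); F (III in D minor, VII in G minor); Gm (iv in D minor, i in G minor); Bb (VI in D minor, III in G minor).

Dm, F, Gm, Bb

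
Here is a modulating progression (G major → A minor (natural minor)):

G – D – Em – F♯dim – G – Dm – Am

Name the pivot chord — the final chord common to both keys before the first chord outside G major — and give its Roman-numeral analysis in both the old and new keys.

Chords diatonic to G major: G, Am, Bm, C, D, Em, F♯dim.
Reading the progression, the first chord not in that set is Dm, so the modulation leaves G major there.
The chord immediately before Dm is G, which is diatonic to both keys: I in G major and VII in A minor.

G — I in G major, VII in A minor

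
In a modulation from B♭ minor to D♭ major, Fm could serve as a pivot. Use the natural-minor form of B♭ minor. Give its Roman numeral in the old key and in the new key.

The scale of B♭ minor (natural minor) is B♭ C D♭ E♭ F G♭ A♭; F is degree 5, and the triad built there (F-A♭-C) is minor, so it is v.
The scale of D♭ major is D♭ E♭ F G♭ A♭ B♭ C; F is degree 3, and the triad built there (F-A♭-C) is minor, so it is iii.

v in B♭ minor; iii in D♭ major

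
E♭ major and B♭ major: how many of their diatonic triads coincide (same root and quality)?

Diatonic triads of E♭ major: E♭ (I), Fm (ii), Gm (iii), A♭ (IV), B♭ (V), Cm (vi), Ddim (vii°).
Diatonic triads of B♭ major: B♭ (I), Cm (ii), Dm (iii), E♭ (IV), F (V), Gm (vi), Adim (vii°).
Matching root and quality in both lists: E♭, Gm, B♭, Cm.
That gives 4 common triads.

4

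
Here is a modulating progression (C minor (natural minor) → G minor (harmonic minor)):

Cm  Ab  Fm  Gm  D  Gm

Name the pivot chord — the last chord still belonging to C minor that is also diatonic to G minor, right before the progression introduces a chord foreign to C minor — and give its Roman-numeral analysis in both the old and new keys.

Chords diatonic to C minor: Cm, Ddim, Eb, Fm, Gm, Ab, Bb.
Reading the progression, the first chord not in that set is D, so the modulation leaves C minor there.
The chord immediately before D is Gm, which is diatonic to both keys: v in C minor and i in G minor.

Gm — v in C minor, i in G minor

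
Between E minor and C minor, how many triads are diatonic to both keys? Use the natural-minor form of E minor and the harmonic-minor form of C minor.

Diatonic triads of E minor (natural minor): Em (i), F#dim (ii°), G (III), Am (iv), Bm (v), C (VI), D (VII).
Diatonic triads of C minor (harmonic minor): Cm (i), Ddim (ii°), Ebaug (III+), Fm (iv), G (V), Ab (VI), Bdim (vii°).
Matching root and quality in both lists: G.
That gives 1 common triad.

1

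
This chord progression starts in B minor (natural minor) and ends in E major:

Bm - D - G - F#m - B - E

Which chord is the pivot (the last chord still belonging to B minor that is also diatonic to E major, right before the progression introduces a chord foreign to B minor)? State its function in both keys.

Chords diatonic to B minor: Bm, C#dim, D, Em, F#m, G, A.
Reading the progression, the first chord not in that set is B, so the modulation leaves B minor there.
The chord immediately before B is F#m, which is diatonic to both keys: v in B minor and ii in E major.

F#m — v in B minor, ii in E major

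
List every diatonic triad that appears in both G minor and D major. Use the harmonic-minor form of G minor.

D

Triads in G minor (harmonic minor): Gm (i), Adim (ii°), B♭aug (III+), Cm (iv), D (V), E♭ (VI), F♯dim (vii°).
Triads in D major: D (I), Em (ii), F♯m (iii), G (IV), A (V), Bm (vi), C♯dim (vii°).
Shared triads with their functions: D (V in G minor, I in D major).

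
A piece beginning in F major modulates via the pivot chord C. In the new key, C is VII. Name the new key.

The numeral VII denotes a major triad on scale degree 7. With C on degree 7, the tonic of the new key is D.
Degree 7 carries a major triad in natural-minor keys, so the destination is D minor.
Check: the diatonic triads of D minor (natural minor) are Dm (i), Edim (ii°), F (III), Gm (iv), Am (v), Bb (VI), C (VII) — C is indeed VII.

D minor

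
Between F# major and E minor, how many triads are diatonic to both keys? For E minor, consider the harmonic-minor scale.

Diatonic triads of F# major: F# major (I), G# minor (ii), A# minor (iii), B major (IV), C# major (V), D# minor (vi), E# diminished (vii°).
Diatonic triads of E minor (harmonic minor): E minor (i), F# diminished (ii°), G augmented (III+), A minor (iv), B major (V), C major (VI), D# diminished (vii°).
Matching root and quality in both lists: B major.
That gives 1 common triad.

1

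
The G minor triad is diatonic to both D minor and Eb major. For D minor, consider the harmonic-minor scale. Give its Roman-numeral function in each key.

iv in D minor; iii in Eb major

The scale of D minor (harmonic minor) is D E F G A Bb C#; G is degree 4, and the triad built there (G-Bb-D) is minor, so it is iv.
The scale of Eb major is Eb F G Ab Bb C D; G is degree 3, and the triad built there (G-Bb-D) is minor, so it is iii.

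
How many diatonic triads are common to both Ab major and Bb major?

2

Diatonic triads of Ab major: Ab (I), Bbm (ii), Cm (iii), Db (IV), Eb (V), Fm (vi), Gdim (vii°).
Diatonic triads of Bb major: Bb (I), Cm (ii), Dm (iii), Eb (IV), F (V), Gm (vi), Adim (vii°).
Matching root and quality in both lists: Cm, Eb.
That gives 2 common triads.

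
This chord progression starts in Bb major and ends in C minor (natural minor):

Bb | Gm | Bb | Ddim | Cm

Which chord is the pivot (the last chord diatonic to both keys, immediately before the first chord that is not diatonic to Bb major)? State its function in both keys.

Bb — I in Bb major, VII in C minor

Chords diatonic to Bb major: Bb, Cm, Dm, Eb, F, Gm, Adim.
Reading the progression, the first chord not in that set is Ddim, so the modulation leaves Bb major there.
The chord immediately before Ddim is Bb, which is diatonic to both keys: I in Bb major and VII in C minor.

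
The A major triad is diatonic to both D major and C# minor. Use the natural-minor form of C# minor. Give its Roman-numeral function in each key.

V in D major; VI in C# minor

The scale of D major is D E F# G A B C#; A is degree 5, and the triad built there (A-C#-E) is major, so it is V.
The scale of C# minor (natural minor) is C# D# E F# G# A B; A is degree 6, and the triad built there (A-C#-E) is major, so it is VI.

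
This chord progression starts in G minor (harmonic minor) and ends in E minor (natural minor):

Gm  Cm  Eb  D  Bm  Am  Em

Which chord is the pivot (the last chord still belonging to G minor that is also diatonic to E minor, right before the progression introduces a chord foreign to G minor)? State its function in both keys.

D — V in G minor, VII in E minor

Chords diatonic to G minor: Gm, Adim, Bbaug, Cm, D, Eb, F#dim.
Reading the progression, the first chord not in that set is Bm, so the modulation leaves G minor there.
The chord immediately before Bm is D, which is diatonic to both keys: V in G minor and VII in E minor.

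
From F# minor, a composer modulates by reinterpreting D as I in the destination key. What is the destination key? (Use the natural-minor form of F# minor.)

D major

The numeral I denotes a major triad on scale degree 1. With D on degree 1, the tonic of the new key is D.
Degree 1 carries a major triad in major keys, so the destination is D major.
Check: the diatonic triads of D major are D (I), Em (ii), F#m (iii), G (IV), A (V), Bm (vi), C#dim (vii°) — D is indeed I.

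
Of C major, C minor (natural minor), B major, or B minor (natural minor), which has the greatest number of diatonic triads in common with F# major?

Triads of F# major: F# major (I), G# minor (ii), A# minor (iii), B major (IV), C# major (V), D# minor (vi), E# diminished (vii°).
C major shares 0: none.
C minor (natural minor) shares 0: none.
B major shares 4: F#, G#m, B, D#m.
B minor (natural minor) shares 0: none.
The most common triads (4) are shared with B major.

B major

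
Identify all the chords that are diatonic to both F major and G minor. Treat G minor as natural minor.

Triads in F major: F major (I), G minor (ii), A minor (iii), B♭ major (IV), C major (V), D minor (vi), E diminished (vii°).
Triads in G minor (natural minor): G minor (i), A diminished (ii°), B♭ major (III), C minor (iv), D minor (v), E♭ major (VI), F major (VII).
Shared triads with their functions: F major (I in F major, VII in G minor); G minor (ii in F major, i in G minor); B♭ major (IV in F major, III in G minor); D minor (vi in F major, v in G minor).

F, Gm, B♭, Dm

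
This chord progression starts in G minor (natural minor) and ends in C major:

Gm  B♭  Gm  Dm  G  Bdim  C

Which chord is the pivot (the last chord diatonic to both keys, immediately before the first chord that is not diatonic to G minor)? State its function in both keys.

Dm — v in G minor, ii in C major

Chords diatonic to G minor: Gm, Adim, B♭, Cm, Dm, E♭, F.
Reading the progression, the first chord not in that set is G, so the modulation leaves G minor there.
The chord immediately before G is Dm, which is diatonic to both keys: v in G minor and ii in C major.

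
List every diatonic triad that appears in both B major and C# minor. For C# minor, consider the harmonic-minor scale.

Triads in B major: B (I), C#m (ii), D#m (iii), E (IV), F# (V), G#m (vi), A#dim (vii°).
Triads in C# minor (harmonic minor): C#m (i), D#dim (ii°), Eaug (III+), F#m (iv), G# (V), A (VI), B#dim (vii°).
Shared triads with their functions: C#m (ii in B major, i in C# minor).

C#m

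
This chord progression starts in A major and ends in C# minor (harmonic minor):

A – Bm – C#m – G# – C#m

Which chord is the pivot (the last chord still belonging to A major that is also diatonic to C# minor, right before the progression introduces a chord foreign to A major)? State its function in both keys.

C#m — iii in A major, i in C# minor

Chords diatonic to A major: A, Bm, C#m, D, E, F#m, G#dim.
Reading the progression, the first chord not in that set is G#, so the modulation leaves A major there.
The chord immediately before G# is C#m, which is diatonic to both keys: iii in A major and i in C# minor.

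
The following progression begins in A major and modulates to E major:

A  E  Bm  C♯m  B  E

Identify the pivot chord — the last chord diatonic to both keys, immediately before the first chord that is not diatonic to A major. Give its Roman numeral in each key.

Chords diatonic to A major: A, Bm, C♯m, D, E, F♯m, G♯dim.
Reading the progression, the first chord not in that set is B, so the modulation leaves A major there.
The chord immediately before B is C♯m, which is diatonic to both keys: iii in A major and vi in E major.

C♯m — iii in A major, vi in E major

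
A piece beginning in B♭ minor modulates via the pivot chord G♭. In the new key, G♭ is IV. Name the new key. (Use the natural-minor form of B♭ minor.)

The numeral IV denotes a major triad on scale degree 4. With G♭ on degree 4, the tonic of the new key is D♭.
Degree 4 carries a major triad in major keys, so the destination is D♭ major.
Check: the diatonic triads of D♭ major are D♭ (I), E♭m (ii), Fm (iii), G♭ (IV), A♭ (V), B♭m (vi), Cdim (vii°) — G♭ is indeed IV.

D♭ major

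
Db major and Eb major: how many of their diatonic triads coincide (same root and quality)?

Diatonic triads of Db major: Db (I), Ebm (ii), Fm (iii), Gb (IV), Ab (V), Bbm (vi), Cdim (vii°).
Diatonic triads of Eb major: Eb (I), Fm (ii), Gm (iii), Ab (IV), Bb (V), Cm (vi), Ddim (vii°).
Matching root and quality in both lists: Fm, Ab.
That gives 2 common triads.

2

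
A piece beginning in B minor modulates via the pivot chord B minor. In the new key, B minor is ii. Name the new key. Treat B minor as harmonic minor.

The numeral ii denotes a minor triad on scale degree 2. With B on degree 2, the tonic of the new key is A.
Degree 2 carries a minor triad in major keys, so the destination is A major.
Check: the diatonic triads of A major are A (I), Bm (ii), C♯m (iii), D (IV), E (V), F♯m (vi), G♯dim (vii°) — B minor is indeed ii.

A major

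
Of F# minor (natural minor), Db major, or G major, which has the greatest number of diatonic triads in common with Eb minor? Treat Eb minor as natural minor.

Triads of Eb minor (natural minor): Eb minor (i), F diminished (ii°), Gb major (III), Ab minor (iv), Bb minor (v), Cb major (VI), Db major (VII).
F# minor (natural minor) shares 0: none.
Db major shares 4: Ebm, Gb, Bbm, Db.
G major shares 0: none.
The most common triads (4) are shared with Db major.

Db major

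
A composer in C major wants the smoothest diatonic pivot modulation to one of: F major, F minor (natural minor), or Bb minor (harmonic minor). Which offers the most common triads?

F major

Triads of C major: C major (I), D minor (ii), E minor (iii), F major (IV), G major (V), A minor (vi), B diminished (vii°).
F major shares 4: C, Dm, F, Am.
F minor (natural minor) shares 0: none.
Bb minor (harmonic minor) shares 1: F.
The most common triads (4) are shared with F major.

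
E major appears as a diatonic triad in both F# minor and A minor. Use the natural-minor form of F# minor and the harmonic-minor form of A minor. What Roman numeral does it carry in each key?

VII in F# minor; V in A minor

The scale of F# minor (natural minor) is F# G# A B C# D E; E is degree 7, and the triad built there (E-G#-B) is major, so it is VII.
The scale of A minor (harmonic minor) is A B C D E F G#; E is degree 5, and the triad built there (E-G#-B) is major, so it is V.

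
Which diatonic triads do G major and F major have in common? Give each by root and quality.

Am, C

Triads in G major: G (I), Am (ii), Bm (iii), C (IV), D (V), Em (vi), F♯dim (vii°).
Triads in F major: F (I), Gm (ii), Am (iii), B♭ (IV), C (V), Dm (vi), Edim (vii°).
Shared triads with their functions: Am (ii in G major, iii in F major); C (IV in G major, V in F major).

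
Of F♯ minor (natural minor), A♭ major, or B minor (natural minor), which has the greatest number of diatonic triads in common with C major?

Triads of C major: C (I), Dm (ii), Em (iii), F (IV), G (V), Am (vi), Bdim (vii°).
F♯ minor (natural minor) shares 0: none.
A♭ major shares 0: none.
B minor (natural minor) shares 2: Em, G.
The most common triads (2) are shared with B minor.

B minor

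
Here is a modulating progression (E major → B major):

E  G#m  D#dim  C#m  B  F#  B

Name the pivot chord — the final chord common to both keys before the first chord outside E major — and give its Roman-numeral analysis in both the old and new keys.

B — V in E major, I in B major

Chords diatonic to E major: E, F#m, G#m, A, B, C#m, D#dim.
Reading the progression, the first chord not in that set is F#, so the modulation leaves E major there.
The chord immediately before F# is B, which is diatonic to both keys: V in E major and I in B major.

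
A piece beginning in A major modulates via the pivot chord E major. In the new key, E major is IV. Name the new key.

B major

The numeral IV denotes a major triad on scale degree 4. With E on degree 4, the tonic of the new key is B.
Degree 4 carries a major triad in major keys, so the destination is B major.
Check: the diatonic triads of B major are B (I), C#m (ii), D#m (iii), E (IV), F# (V), G#m (vi), A#dim (vii°) — E major is indeed IV.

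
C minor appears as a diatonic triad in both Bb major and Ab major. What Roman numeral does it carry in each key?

ii in Bb major; iii in Ab major

The scale of Bb major is Bb C D Eb F G A; C is degree 2, and the triad built there (C-Eb-G) is minor, so it is ii.
The scale of Ab major is Ab Bb C Db Eb F G; C is degree 3, and the triad built there (C-Eb-G) is minor, so it is iii.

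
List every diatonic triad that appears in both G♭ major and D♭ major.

G♭, B♭m, D♭, E♭m

Triads in G♭ major: G♭ major (I), A♭ minor (ii), B♭ minor (iii), C♭ major (IV), D♭ major (V), E♭ minor (vi), F diminished (vii°).
Triads in D♭ major: D♭ major (I), E♭ minor (ii), F minor (iii), G♭ major (IV), A♭ major (V), B♭ minor (vi), C diminished (vii°).
Shared triads with their functions: G♭ major (I in G♭ major, IV in D♭ major); B♭ minor (iii in G♭ major, vi in D♭ major); D♭ major (V in G♭ major, I in D♭ major); E♭ minor (vi in G♭ major, ii in D♭ major).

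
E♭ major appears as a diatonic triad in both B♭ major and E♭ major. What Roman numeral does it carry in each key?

IV in B♭ major; I in E♭ major

The scale of B♭ major is B♭ C D E♭ F G A; E♭ is degree 4, and the triad built there (E♭-G-B♭) is major, so it is IV.
The scale of E♭ major is E♭ F G A♭ B♭ C D; E♭ is degree 1, and the triad built there (E♭-G-B♭) is major, so it is I.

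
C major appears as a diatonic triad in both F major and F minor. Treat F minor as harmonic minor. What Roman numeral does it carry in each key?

The scale of F major is F G A Bb C D E; C is degree 5, and the triad built there (C-E-G) is major, so it is V.
The scale of F minor (harmonic minor) is F G Ab Bb C Db E; C is degree 5, and the triad built there (C-E-G) is major, so it is V.

V in F major; V in F minor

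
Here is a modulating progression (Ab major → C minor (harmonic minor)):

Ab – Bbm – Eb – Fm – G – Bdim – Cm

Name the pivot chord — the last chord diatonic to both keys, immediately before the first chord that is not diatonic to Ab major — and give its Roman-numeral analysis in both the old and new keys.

Chords diatonic to Ab major: Ab, Bbm, Cm, Db, Eb, Fm, Gdim.
Reading the progression, the first chord not in that set is G, so the modulation leaves Ab major there.
The chord immediately before G is Fm, which is diatonic to both keys: vi in Ab major and iv in C minor.

Fm — vi in Ab major, iv in C minor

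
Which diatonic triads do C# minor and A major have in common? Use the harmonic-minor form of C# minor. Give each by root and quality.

C#m, F#m, A

Triads in C# minor (harmonic minor): C# minor (i), D# diminished (ii°), E augmented (III+), F# minor (iv), G# major (V), A major (VI), B# diminished (vii°).
Triads in A major: A major (I), B minor (ii), C# minor (iii), D major (IV), E major (V), F# minor (vi), G# diminished (vii°).
Shared triads with their functions: C# minor (i in C# minor, iii in A major); F# minor (iv in C# minor, vi in A major); A major (VI in C# minor, I in A major).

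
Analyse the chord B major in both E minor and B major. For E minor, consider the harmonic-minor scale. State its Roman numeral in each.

V in E minor; I in B major

The scale of E minor (harmonic minor) is E F# G A B C D#; B is degree 5, and the triad built there (B-D#-F#) is major, so it is V.
The scale of B major is B C# D# E F# G# A#; B is degree 1, and the triad built there (B-D#-F#) is major, so it is I.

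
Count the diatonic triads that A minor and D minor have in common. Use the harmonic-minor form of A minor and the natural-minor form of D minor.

Diatonic triads of A minor (harmonic minor): Am (i), Bdim (ii°), Caug (III+), Dm (iv), E (V), F (VI), G♯dim (vii°).
Diatonic triads of D minor (natural minor): Dm (i), Edim (ii°), F (III), Gm (iv), Am (v), B♭ (VI), C (VII).
Matching root and quality in both lists: Am, Dm, F.
That gives 3 common triads.

3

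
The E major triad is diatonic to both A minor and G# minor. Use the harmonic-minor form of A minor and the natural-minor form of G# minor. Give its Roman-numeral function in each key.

The scale of A minor (harmonic minor) is A B C D E F G#; E is degree 5, and the triad built there (E-G#-B) is major, so it is V.
The scale of G# minor (natural minor) is G# A# B C# D# E F#; E is degree 6, and the triad built there (E-G#-B) is major, so it is VI.

V in A minor; VI in G# minor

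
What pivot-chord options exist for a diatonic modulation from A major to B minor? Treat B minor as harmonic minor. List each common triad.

Bm

Triads in A major: A (I), Bm (ii), C#m (iii), D (IV), E (V), F#m (vi), G#dim (vii°).
Triads in B minor (harmonic minor): Bm (i), C#dim (ii°), Daug (III+), Em (iv), F# (V), G (VI), A#dim (vii°).
Shared triads with their functions: Bm (ii in A major, i in B minor).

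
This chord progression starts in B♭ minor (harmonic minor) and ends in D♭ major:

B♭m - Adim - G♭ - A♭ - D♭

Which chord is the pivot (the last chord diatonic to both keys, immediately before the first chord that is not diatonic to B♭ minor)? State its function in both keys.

Chords diatonic to B♭ minor: B♭m, Cdim, D♭aug, E♭m, F, G♭, Adim.
Reading the progression, the first chord not in that set is A♭, so the modulation leaves B♭ minor there.
The chord immediately before A♭ is G♭, which is diatonic to both keys: VI in B♭ minor and IV in D♭ major.

G♭ — VI in B♭ minor, IV in D♭ major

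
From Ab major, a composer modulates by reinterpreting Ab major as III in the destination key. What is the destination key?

F minor

The numeral III denotes a major triad on scale degree 3. With Ab on degree 3, the tonic of the new key is F.
Degree 3 carries a major triad in natural-minor keys, so the destination is F minor.
Check: the diatonic triads of F minor (natural minor) are Fm (i), Gdim (ii°), Ab (III), Bbm (iv), Cm (v), Db (VI), Eb (VII) — Ab major is indeed III.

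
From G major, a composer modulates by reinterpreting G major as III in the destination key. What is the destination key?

E minor

The numeral III denotes a major triad on scale degree 3. With G on degree 3, the tonic of the new key is E.
Degree 3 carries a major triad in natural-minor keys, so the destination is E minor.
Check: the diatonic triads of E minor (natural minor) are Em (i), F#dim (ii°), G (III), Am (iv), Bm (v), C (VI), D (VII) — G major is indeed III.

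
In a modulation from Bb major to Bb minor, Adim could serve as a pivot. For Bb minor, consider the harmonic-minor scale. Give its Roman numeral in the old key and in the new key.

vii° in Bb major; vii° in Bb minor

The scale of Bb major is Bb C D Eb F G A; A is degree 7, and the triad built there (A-C-Eb) is diminished, so it is vii°.
The scale of Bb minor (harmonic minor) is Bb C Db Eb F Gb A; A is degree 7, and the triad built there (A-C-Eb) is diminished, so it is vii°.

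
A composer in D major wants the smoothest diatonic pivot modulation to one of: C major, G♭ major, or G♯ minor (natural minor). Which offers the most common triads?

Triads of D major: D (I), Em (ii), F♯m (iii), G (IV), A (V), Bm (vi), C♯dim (vii°).
C major shares 2: Em, G.
G♭ major shares 0: none.
G♯ minor (natural minor) shares 0: none.
The most common triads (2) are shared with C major.

C major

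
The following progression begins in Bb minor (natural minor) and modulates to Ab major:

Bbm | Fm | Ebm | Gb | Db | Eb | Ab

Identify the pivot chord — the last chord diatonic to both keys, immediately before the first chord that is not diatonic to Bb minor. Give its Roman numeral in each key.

Chords diatonic to Bb minor: Bbm, Cdim, Db, Ebm, Fm, Gb, Ab.
Reading the progression, the first chord not in that set is Eb, so the modulation leaves Bb minor there.
The chord immediately before Eb is Db, which is diatonic to both keys: III in Bb minor and IV in Ab major.

Db — III in Bb minor, IV in Ab major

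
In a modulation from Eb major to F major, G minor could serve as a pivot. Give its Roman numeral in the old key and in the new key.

iii in Eb major; ii in F major

The scale of Eb major is Eb F G Ab Bb C D; G is degree 3, and the triad built there (G-Bb-D) is minor, so it is iii.
The scale of F major is F G A Bb C D E; G is degree 2, and the triad built there (G-Bb-D) is minor, so it is ii.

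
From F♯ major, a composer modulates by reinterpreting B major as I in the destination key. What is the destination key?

The numeral I denotes a major triad on scale degree 1. With B on degree 1, the tonic of the new key is B.
Degree 1 carries a major triad in major keys, so the destination is B major.
Check: the diatonic triads of B major are B (I), C♯m (ii), D♯m (iii), E (IV), F♯ (V), G♯m (vi), A♯dim (vii°) — B major is indeed I.

B major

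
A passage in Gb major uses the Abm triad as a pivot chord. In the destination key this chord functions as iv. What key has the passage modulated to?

The numeral iv denotes a minor triad on scale degree 4. With Ab on degree 4, the tonic of the new key is Eb.
Degree 4 carries a minor triad in minor keys, so the destination is Eb minor.
Check: the diatonic triads of Eb minor (natural minor) are Ebm (i), Fdim (ii°), Gb (III), Abm (iv), Bbm (v), Cb (VI), Db (VII) — Abm is indeed iv.

Eb minor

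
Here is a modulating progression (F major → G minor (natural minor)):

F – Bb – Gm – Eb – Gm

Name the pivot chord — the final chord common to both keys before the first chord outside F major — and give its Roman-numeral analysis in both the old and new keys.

Gm — ii in F major, i in G minor

Chords diatonic to F major: F, Gm, Am, Bb, C, Dm, Edim.
Reading the progression, the first chord not in that set is Eb, so the modulation leaves F major there.
The chord immediately before Eb is Gm, which is diatonic to both keys: ii in F major and i in G minor.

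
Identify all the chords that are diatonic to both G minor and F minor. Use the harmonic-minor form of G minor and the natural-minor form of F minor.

Triads in G minor (harmonic minor): Gm (i), Adim (ii°), Bbaug (III+), Cm (iv), D (V), Eb (VI), F#dim (vii°).
Triads in F minor (natural minor): Fm (i), Gdim (ii°), Ab (III), Bbm (iv), Cm (v), Db (VI), Eb (VII).
Shared triads with their functions: Cm (iv in G minor, v in F minor); Eb (VI in G minor, VII in F minor).

Cm, Eb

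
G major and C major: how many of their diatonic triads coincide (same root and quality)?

Diatonic triads of G major: G major (I), A minor (ii), B minor (iii), C major (IV), D major (V), E minor (vi), F♯ diminished (vii°).
Diatonic triads of C major: C major (I), D minor (ii), E minor (iii), F major (IV), G major (V), A minor (vi), B diminished (vii°).
Matching root and quality in both lists: G major, A minor, C major, E minor.
That gives 4 common triads.

4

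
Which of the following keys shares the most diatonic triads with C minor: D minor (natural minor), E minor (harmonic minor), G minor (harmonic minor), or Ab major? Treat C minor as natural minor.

Ab major

Triads of C minor (natural minor): C minor (i), D diminished (ii°), Eb major (III), F minor (iv), G minor (v), Ab major (VI), Bb major (VII).
D minor (natural minor) shares 2: Gm, Bb.
E minor (harmonic minor) shares 0: none.
G minor (harmonic minor) shares 3: Cm, Eb, Gm.
Ab major shares 4: Cm, Eb, Fm, Ab.
The most common triads (4) are shared with Ab major.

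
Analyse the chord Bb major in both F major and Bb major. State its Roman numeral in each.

IV in F major; I in Bb major

The scale of F major is F G A Bb C D E; Bb is degree 4, and the triad built there (Bb-D-F) is major, so it is IV.
The scale of Bb major is Bb C D Eb F G A; Bb is degree 1, and the triad built there (Bb-D-F) is major, so it is I.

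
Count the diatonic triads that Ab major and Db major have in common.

Diatonic triads of Ab major: Ab (I), Bbm (ii), Cm (iii), Db (IV), Eb (V), Fm (vi), Gdim (vii°).
Diatonic triads of Db major: Db (I), Ebm (ii), Fm (iii), Gb (IV), Ab (V), Bbm (vi), Cdim (vii°).
Matching root and quality in both lists: Ab, Bbm, Db, Fm.
That gives 4 common triads.

4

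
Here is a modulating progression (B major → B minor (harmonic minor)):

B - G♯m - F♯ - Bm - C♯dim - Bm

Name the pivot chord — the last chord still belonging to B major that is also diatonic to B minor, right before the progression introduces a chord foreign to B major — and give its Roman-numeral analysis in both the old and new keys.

Chords diatonic to B major: B, C♯m, D♯m, E, F♯, G♯m, A♯dim.
Reading the progression, the first chord not in that set is Bm, so the modulation leaves B major there.
The chord immediately before Bm is F♯, which is diatonic to both keys: V in B major and V in B minor.

F♯ — V in B major, V in B minor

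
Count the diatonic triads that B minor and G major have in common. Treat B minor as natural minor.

4

Diatonic triads of B minor (natural minor): Bm (i), C♯dim (ii°), D (III), Em (iv), F♯m (v), G (VI), A (VII).
Diatonic triads of G major: G (I), Am (ii), Bm (iii), C (IV), D (V), Em (vi), F♯dim (vii°).
Matching root and quality in both lists: Bm, D, Em, G.
That gives 4 common triads.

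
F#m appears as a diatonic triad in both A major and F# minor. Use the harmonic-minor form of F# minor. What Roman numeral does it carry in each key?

vi in A major; i in F# minor

The scale of A major is A B C# D E F# G#; F# is degree 6, and the triad built there (F#-A-C#) is minor, so it is vi.
The scale of F# minor (harmonic minor) is F# G# A B C# D E#; F# is degree 1, and the triad built there (F#-A-C#) is minor, so it is i.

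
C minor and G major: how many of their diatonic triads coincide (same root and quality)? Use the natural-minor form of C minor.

0

Diatonic triads of C minor (natural minor): Cm (i), Ddim (ii°), Eb (III), Fm (iv), Gm (v), Ab (VI), Bb (VII).
Diatonic triads of G major: G (I), Am (ii), Bm (iii), C (IV), D (V), Em (vi), F#dim (vii°).
No triad has the same root and quality in both keys.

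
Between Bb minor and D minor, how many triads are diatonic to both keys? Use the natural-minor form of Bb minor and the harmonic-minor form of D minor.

Diatonic triads of Bb minor (natural minor): Bbm (i), Cdim (ii°), Db (III), Ebm (iv), Fm (v), Gb (VI), Ab (VII).
Diatonic triads of D minor (harmonic minor): Dm (i), Edim (ii°), Faug (III+), Gm (iv), A (V), Bb (VI), C#dim (vii°).
No triad has the same root and quality in both keys.

0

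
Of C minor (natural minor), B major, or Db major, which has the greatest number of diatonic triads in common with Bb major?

C minor

Triads of Bb major: Bb major (I), C minor (ii), D minor (iii), Eb major (IV), F major (V), G minor (vi), A diminished (vii°).
C minor (natural minor) shares 4: Bb, Cm, Eb, Gm.
B major shares 0: none.
Db major shares 0: none.
The most common triads (4) are shared with C minor.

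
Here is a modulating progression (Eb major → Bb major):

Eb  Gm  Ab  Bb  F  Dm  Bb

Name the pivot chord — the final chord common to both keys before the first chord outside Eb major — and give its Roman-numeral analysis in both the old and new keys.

Chords diatonic to Eb major: Eb, Fm, Gm, Ab, Bb, Cm, Ddim.
Reading the progression, the first chord not in that set is F, so the modulation leaves Eb major there.
The chord immediately before F is Bb, which is diatonic to both keys: V in Eb major and I in Bb major.

Bb — V in Eb major, I in Bb major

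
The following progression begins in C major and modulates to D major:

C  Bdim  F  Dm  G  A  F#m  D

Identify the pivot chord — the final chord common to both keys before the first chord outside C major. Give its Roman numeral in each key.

Chords diatonic to C major: C, Dm, Em, F, G, Am, Bdim.
Reading the progression, the first chord not in that set is A, so the modulation leaves C major there.
The chord immediately before A is G, which is diatonic to both keys: V in C major and IV in D major.

G — V in C major, IV in D major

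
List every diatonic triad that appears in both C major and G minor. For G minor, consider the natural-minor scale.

Triads in C major: C (I), Dm (ii), Em (iii), F (IV), G (V), Am (vi), Bdim (vii°).
Triads in G minor (natural minor): Gm (i), Adim (ii°), B♭ (III), Cm (iv), Dm (v), E♭ (VI), F (VII).
Shared triads with their functions: Dm (ii in C major, v in G minor); F (IV in C major, VII in G minor).

Dm, F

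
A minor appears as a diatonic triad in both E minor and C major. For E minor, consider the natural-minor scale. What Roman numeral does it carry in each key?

The scale of E minor (natural minor) is E F# G A B C D; A is degree 4, and the triad built there (A-C-E) is minor, so it is iv.
The scale of C major is C D E F G A B; A is degree 6, and the triad built there (A-C-E) is minor, so it is vi.

iv in E minor; vi in C major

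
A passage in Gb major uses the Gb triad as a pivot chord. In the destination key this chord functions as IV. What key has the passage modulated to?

The numeral IV denotes a major triad on scale degree 4. With Gb on degree 4, the tonic of the new key is Db.
Degree 4 carries a major triad in major keys, so the destination is Db major.
Check: the diatonic triads of Db major are Db (I), Ebm (ii), Fm (iii), Gb (IV), Ab (V), Bbm (vi), Cdim (vii°) — Gb is indeed IV.

Db major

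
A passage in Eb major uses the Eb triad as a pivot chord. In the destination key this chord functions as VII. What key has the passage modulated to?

The numeral VII denotes a major triad on scale degree 7. With Eb on degree 7, the tonic of the new key is F.
Degree 7 carries a major triad in natural-minor keys, so the destination is F minor.
Check: the diatonic triads of F minor (natural minor) are Fm (i), Gdim (ii°), Ab (III), Bbm (iv), Cm (v), Db (VI), Eb (VII) — Eb is indeed VII.

F minor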